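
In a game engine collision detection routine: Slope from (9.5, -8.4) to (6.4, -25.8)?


slope = (y2-y1)/(x2-x1) = ((-25.8)-(-8.4))/(6.4-9.5) = (-17.4)/(-3.1) = 5.6129

5.6129


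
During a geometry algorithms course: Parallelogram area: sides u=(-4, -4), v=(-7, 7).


|u x v| = |(-4)*7 - (-4)*(-7)|
= |(-28) - 28| = 56

56


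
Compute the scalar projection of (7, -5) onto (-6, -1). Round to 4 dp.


u.v = -37, |v| = sqrt(37) = 6.0828
Scalar projection = u.v / |v| = -37 / sqrt(37) = -6.0828

-6.0828


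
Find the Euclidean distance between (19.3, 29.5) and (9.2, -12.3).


dx=-10.1, dy=-41.8
d^2 = (-10.1)^2 + (-41.8)^2 = 1849.25
d = sqrt(1849.25) = 43.0029

43.0029


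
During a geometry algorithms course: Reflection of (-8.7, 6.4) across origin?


Reflection over origin: (x,y) -> (-x,-y)
(-8.7, 6.4) -> (8.7, -6.4)

(8.7, -6.4)


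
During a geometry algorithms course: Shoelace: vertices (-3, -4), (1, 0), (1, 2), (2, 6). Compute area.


Shoelace sum: ((-3)*0 - 1*(-4)) + (1*2 - 1*0) + (1*6 - 2*2) + (2*(-4) - (-3)*6)
= 18
Area = |18|/2 = 9

9


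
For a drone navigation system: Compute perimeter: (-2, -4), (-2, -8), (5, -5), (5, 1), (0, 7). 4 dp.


Sides: (-2, -4)->(-2, -8): sqrt(16) = 4, (-2, -8)->(5, -5): sqrt(58) = 7.615773, (5, -5)->(5, 1): sqrt(36) = 6, (5, 1)->(0, 7): sqrt(61) = 7.81025, (0, 7)->(-2, -4): sqrt(125) = 11.18034
Sum = 36.606363
Perimeter = 36.6064

36.6064


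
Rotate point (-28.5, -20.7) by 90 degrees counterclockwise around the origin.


90° CCW: (x,y) -> (-y, x)
(-28.5,-20.7) -> (20.7, -28.5)

(20.7, -28.5)


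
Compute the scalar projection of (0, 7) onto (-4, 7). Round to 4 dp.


u.v = 49, |v| = sqrt(65) = 8.0623
Scalar projection = u.v / |v| = 49 / sqrt(65) = 6.0777

6.0777


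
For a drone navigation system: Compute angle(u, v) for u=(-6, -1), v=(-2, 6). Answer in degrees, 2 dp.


u.v = 6, |u| = sqrt(37) = 6.0828, |v| = sqrt(40) = 6.3246
cos(theta) = u.v/(|u||v|) = 6/sqrt(1480) = 0.155963
theta = acos(0.155963) = 81.03 degrees

81.03 degrees


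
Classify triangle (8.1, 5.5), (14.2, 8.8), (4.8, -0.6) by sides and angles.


Side lengths squared: AB^2=48.1, BC^2=176.72, CA^2=48.1
Sorted: [48.1, 48.1, 176.72]
By sides: Isosceles, By angles: Obtuse

Isosceles, Obtuse


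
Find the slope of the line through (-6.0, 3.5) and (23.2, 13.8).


slope = (y2-y1)/(x2-x1) = (13.8-3.5)/(23.2-(-6)) = 10.3/29.2 = 0.3527

0.3527


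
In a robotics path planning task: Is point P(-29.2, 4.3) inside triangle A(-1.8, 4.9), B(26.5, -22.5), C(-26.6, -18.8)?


Cross products: AB x AP = -767.74, BC x BP = -1216.99, CA x CP = 634.5
All same sign? no

No, outside


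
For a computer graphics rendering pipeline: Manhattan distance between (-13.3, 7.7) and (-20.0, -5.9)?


|(-13.3)-(-20)| + |7.7-(-5.9)| = 6.7 + 13.6 = 20.3

20.3


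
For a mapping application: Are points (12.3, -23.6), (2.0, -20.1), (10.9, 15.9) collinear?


Cross product: (2-12.3)*(15.9-(-23.6)) - ((-20.1)-(-23.6))*(10.9-12.3)
= -401.95

No, not collinear


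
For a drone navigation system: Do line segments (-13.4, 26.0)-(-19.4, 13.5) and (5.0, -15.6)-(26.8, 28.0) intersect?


Cross products: d1=1709.12, d2=1698.22, d3=479.6, d4=490.5
d1*d2 < 0 and d3*d4 < 0? no

No, they don't intersect


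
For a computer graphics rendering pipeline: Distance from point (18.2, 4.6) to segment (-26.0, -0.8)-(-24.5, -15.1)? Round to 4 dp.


Project P onto AB: t = 0 (clamped to [0,1])
Closest point on segment: (-26, -0.8)
Distance: 44.5286

44.5286


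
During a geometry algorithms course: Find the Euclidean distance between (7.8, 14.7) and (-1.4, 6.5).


dx=-9.2, dy=-8.2
d^2 = (-9.2)^2 + (-8.2)^2 = 151.88
d = sqrt(151.88) = 12.324

12.324


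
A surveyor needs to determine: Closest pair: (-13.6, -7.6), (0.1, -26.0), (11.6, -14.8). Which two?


d(P0,P1) = 22.9401, d(P0,P2) = 26.2084, d(P1,P2) = 16.0527
Closest: P1 and P2

Closest pair: (0.1, -26.0) and (11.6, -14.8), distance = 16.0527


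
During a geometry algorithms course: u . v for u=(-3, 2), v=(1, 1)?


u . v = u_x*v_x + u_y*v_y = (-3)*1 + 2*1
= (-3) + 2 = -1

-1


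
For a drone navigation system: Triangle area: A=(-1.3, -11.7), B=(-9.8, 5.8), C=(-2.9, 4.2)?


Area = |x_A(y_B-y_C) + x_B(y_C-y_A) + x_C(y_A-y_B)|/2
= |(-2.08) + (-155.82) + 50.75|/2
= 107.15/2 = 53.575

53.575


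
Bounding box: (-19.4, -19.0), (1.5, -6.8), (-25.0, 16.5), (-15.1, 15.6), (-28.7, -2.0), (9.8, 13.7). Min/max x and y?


x range: [-28.7, 9.8]
y range: [-19, 16.5]
Bounding box: (-28.7,-19) to (9.8,16.5)

(-28.7,-19) to (9.8,16.5)


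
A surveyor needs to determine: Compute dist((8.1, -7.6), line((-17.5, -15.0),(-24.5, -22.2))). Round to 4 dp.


|cross product| = 132.52
|line direction| = sqrt(100.84) = 10.0419
Distance = 132.52/sqrt(100.84) = 13.1967

13.1967


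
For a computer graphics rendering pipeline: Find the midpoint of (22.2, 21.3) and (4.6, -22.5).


M = ((22.2+4.6)/2, (21.3+(-22.5))/2)
= (13.4, -0.6)

(13.4, -0.6)


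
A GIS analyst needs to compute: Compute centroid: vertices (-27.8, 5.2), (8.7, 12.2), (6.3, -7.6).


Centroid = ((x_A+x_B+x_C)/3, (y_A+y_B+y_C)/3)
= (((-27.8)+8.7+6.3)/3, (5.2+12.2+(-7.6))/3)
= (-4.2667, 3.2667)

(-4.2667, 3.2667)


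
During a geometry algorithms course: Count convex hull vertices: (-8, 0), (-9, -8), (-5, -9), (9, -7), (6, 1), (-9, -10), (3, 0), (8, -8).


Convex hull vertices (CCW): (-9, -10), (8, -8), (9, -7), (6, 1), (-8, 0), (-9, -8)
Count = 6

6


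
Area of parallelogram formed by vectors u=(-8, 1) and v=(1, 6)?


|u x v| = |(-8)*6 - 1*1|
= |(-48) - 1| = 49

49


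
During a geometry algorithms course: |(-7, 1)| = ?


|u| = sqrt((-7)^2 + 1^2) = sqrt(50) = 7.0711

7.0711


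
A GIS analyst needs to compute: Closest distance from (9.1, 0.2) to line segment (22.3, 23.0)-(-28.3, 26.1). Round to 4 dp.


Project P onto AB: t = 0.2324 (clamped to [0,1])
Closest point on segment: (10.541, 23.7204)
Distance: 23.5645

23.5645


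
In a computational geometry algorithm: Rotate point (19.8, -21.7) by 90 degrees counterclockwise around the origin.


90° CCW: (x,y) -> (-y, x)
(19.8,-21.7) -> (21.7, 19.8)

(21.7, 19.8)


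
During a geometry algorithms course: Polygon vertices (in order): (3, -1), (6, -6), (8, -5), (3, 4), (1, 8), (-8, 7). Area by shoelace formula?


Shoelace sum: (3*(-6) - 6*(-1)) + (6*(-5) - 8*(-6)) + (8*4 - 3*(-5)) + (3*8 - 1*4) + (1*7 - (-8)*8) + ((-8)*(-1) - 3*7)
= 131
Area = |131|/2 = 65.5

65.5


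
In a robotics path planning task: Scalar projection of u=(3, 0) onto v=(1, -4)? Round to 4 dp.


u.v = 3, |v| = sqrt(17) = 4.1231
Scalar projection = u.v / |v| = 3 / sqrt(17) = 0.7276

0.7276


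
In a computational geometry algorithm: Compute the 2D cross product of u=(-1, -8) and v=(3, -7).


u x v = u_x*v_y - u_y*v_x = (-1)*(-7) - (-8)*3
= 7 - (-24) = 31

31


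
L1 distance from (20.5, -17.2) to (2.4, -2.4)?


|20.5-2.4| + |(-17.2)-(-2.4)| = 18.1 + 14.8 = 32.9

32.9


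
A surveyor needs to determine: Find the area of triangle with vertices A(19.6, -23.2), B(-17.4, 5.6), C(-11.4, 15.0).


Area = |x_A(y_B-y_C) + x_B(y_C-y_A) + x_C(y_A-y_B)|/2
= |(-184.24) + (-664.68) + 328.32|/2
= 520.6/2 = 260.3

260.3


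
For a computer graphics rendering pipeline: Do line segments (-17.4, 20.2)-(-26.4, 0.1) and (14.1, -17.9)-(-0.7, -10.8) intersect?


Cross products: d1=-340.23, d2=21.15, d3=976.05, d4=614.67
d1*d2 < 0 and d3*d4 < 0? no

No, they don't intersect


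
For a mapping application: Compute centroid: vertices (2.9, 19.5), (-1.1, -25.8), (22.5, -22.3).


Centroid = ((x_A+x_B+x_C)/3, (y_A+y_B+y_C)/3)
= ((2.9+(-1.1)+22.5)/3, (19.5+(-25.8)+(-22.3))/3)
= (8.1, -9.5333)

(8.1, -9.5333)


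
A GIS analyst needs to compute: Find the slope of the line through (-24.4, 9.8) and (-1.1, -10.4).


slope = (y2-y1)/(x2-x1) = ((-10.4)-9.8)/((-1.1)-(-24.4)) = (-20.2)/23.3 = -0.867

-0.867


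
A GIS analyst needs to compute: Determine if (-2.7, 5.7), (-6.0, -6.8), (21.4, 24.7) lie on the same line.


Cross product: ((-6)-(-2.7))*(24.7-5.7) - ((-6.8)-5.7)*(21.4-(-2.7))
= 238.55

No, not collinear


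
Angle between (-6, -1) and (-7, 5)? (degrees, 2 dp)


u.v = 37, |u| = sqrt(37) = 6.0828, |v| = sqrt(74) = 8.6023
cos(theta) = u.v/(|u||v|) = 37/sqrt(2738) = 0.707107
theta = acos(0.707107) = 45 degrees

45 degrees


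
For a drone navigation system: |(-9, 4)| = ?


|u| = sqrt((-9)^2 + 4^2) = sqrt(97) = 9.8489

9.8489


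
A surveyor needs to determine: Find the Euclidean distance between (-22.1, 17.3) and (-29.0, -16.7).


dx=-6.9, dy=-34
d^2 = (-6.9)^2 + (-34)^2 = 1203.61
d = sqrt(1203.61) = 34.6931

34.6931


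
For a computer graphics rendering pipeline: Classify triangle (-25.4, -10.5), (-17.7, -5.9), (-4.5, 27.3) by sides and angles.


Side lengths squared: AB^2=80.45, BC^2=1276.48, CA^2=1865.65
Sorted: [80.45, 1276.48, 1865.65]
By sides: Scalene, By angles: Obtuse

Scalene, Obtuse


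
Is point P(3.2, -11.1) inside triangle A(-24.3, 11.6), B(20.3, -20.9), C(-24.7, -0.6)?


Cross products: AB x AP = -118.67, BC x BP = -93.87, CA x CP = -344.58
All same sign? yes

Yes, inside


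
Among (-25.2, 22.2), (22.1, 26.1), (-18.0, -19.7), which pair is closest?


d(P0,P1) = 47.4605, d(P0,P2) = 42.5141, d(P1,P2) = 60.8741
Closest: P0 and P2

Closest pair: (-25.2, 22.2) and (-18.0, -19.7), distance = 42.5141


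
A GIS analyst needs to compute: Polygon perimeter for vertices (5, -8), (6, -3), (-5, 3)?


Sides: (5, -8)->(6, -3): sqrt(26) = 5.09902, (6, -3)->(-5, 3): sqrt(157) = 12.529964, (-5, 3)->(5, -8): sqrt(221) = 14.866069
Sum = 32.495053
Perimeter = 32.4951

32.4951


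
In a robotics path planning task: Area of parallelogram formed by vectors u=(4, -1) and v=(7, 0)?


|u x v| = |4*0 - (-1)*7|
= |0 - (-7)| = 7

7


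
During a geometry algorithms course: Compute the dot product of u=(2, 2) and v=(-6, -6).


u . v = u_x*v_x + u_y*v_y = 2*(-6) + 2*(-6)
= (-12) + (-12) = -24

-24


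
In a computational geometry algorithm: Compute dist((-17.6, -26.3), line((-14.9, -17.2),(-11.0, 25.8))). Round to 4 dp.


|cross product| = 80.61
|line direction| = sqrt(1864.21) = 43.1765
Distance = 80.61/sqrt(1864.21) = 1.867

1.867


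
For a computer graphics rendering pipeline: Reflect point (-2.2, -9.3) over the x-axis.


Reflection over x-axis: (x,y) -> (x,-y)
(-2.2, -9.3) -> (-2.2, 9.3)

(-2.2, 9.3)


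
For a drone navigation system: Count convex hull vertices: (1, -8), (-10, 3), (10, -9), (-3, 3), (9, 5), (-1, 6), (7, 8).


Convex hull vertices (CCW): (-10, 3), (1, -8), (10, -9), (9, 5), (7, 8), (-1, 6)
Count = 6

6


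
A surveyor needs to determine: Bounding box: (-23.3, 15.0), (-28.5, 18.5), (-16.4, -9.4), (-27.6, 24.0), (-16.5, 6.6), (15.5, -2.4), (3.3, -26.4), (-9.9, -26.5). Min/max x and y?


x range: [-28.5, 15.5]
y range: [-26.5, 24]
Bounding box: (-28.5,-26.5) to (15.5,24)

(-28.5,-26.5) to (15.5,24)


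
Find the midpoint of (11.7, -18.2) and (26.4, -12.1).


M = ((11.7+26.4)/2, ((-18.2)+(-12.1))/2)
= (19.05, -15.15)

(19.05, -15.15)


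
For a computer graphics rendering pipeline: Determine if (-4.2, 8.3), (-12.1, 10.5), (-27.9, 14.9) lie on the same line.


Cross product: ((-12.1)-(-4.2))*(14.9-8.3) - (10.5-8.3)*((-27.9)-(-4.2))
= 0

Yes, collinear


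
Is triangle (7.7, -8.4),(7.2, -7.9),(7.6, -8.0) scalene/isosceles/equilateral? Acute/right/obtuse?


Side lengths squared: AB^2=0.5, BC^2=0.17, CA^2=0.17
Sorted: [0.17, 0.17, 0.5]
By sides: Isosceles, By angles: Obtuse

Isosceles, Obtuse


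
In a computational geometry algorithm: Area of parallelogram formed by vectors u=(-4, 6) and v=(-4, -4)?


|u x v| = |(-4)*(-4) - 6*(-4)|
= |16 - (-24)| = 40

40


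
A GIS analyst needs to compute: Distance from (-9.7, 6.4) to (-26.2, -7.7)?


dx=-16.5, dy=-14.1
d^2 = (-16.5)^2 + (-14.1)^2 = 471.06
d = sqrt(471.06) = 21.7039

21.7039


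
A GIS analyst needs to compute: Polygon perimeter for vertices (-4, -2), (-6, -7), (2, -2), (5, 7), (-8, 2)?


Sides: (-4, -2)->(-6, -7): sqrt(29) = 5.385165, (-6, -7)->(2, -2): sqrt(89) = 9.433981, (2, -2)->(5, 7): sqrt(90) = 9.486833, (5, 7)->(-8, 2): sqrt(194) = 13.928388, (-8, 2)->(-4, -2): sqrt(32) = 5.656854
Sum = 43.891221
Perimeter = 43.8912

43.8912


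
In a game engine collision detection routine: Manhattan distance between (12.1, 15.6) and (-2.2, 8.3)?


|12.1-(-2.2)| + |15.6-8.3| = 14.3 + 7.3 = 21.6

21.6


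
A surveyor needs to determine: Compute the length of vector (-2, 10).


|u| = sqrt((-2)^2 + 10^2) = sqrt(104) = 10.198

10.198


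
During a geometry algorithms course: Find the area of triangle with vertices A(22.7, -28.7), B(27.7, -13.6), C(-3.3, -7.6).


Area = |x_A(y_B-y_C) + x_B(y_C-y_A) + x_C(y_A-y_B)|/2
= |(-136.2) + 584.47 + 49.83|/2
= 498.1/2 = 249.05

249.05


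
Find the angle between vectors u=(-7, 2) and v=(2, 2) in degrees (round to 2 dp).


u.v = -10, |u| = sqrt(53) = 7.2801, |v| = sqrt(8) = 2.8284
cos(theta) = u.v/(|u||v|) = -10/sqrt(424) = -0.485643
theta = acos(-0.485643) = 119.05 degrees

119.05 degrees


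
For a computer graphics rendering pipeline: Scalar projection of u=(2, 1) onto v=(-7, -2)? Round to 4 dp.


u.v = -16, |v| = sqrt(53) = 7.2801
Scalar projection = u.v / |v| = -16 / sqrt(53) = -2.1978

-2.1978


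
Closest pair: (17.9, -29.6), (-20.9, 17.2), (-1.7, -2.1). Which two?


d(P0,P1) = 60.7921, d(P0,P2) = 33.77, d(P1,P2) = 27.2237
Closest: P1 and P2

Closest pair: (-20.9, 17.2) and (-1.7, -2.1), distance = 27.2237


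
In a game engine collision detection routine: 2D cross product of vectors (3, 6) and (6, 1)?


u x v = u_x*v_y - u_y*v_x = 3*1 - 6*6
= 3 - 36 = -33

-33


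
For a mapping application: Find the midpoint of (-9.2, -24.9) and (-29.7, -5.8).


M = (((-9.2)+(-29.7))/2, ((-24.9)+(-5.8))/2)
= (-19.45, -15.35)

(-19.45, -15.35)


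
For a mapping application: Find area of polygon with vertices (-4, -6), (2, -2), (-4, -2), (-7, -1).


Shoelace sum: ((-4)*(-2) - 2*(-6)) + (2*(-2) - (-4)*(-2)) + ((-4)*(-1) - (-7)*(-2)) + ((-7)*(-6) - (-4)*(-1))
= 36
Area = |36|/2 = 18

18


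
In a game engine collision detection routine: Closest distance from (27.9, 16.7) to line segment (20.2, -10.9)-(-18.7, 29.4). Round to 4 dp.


Project P onto AB: t = 0.2591 (clamped to [0,1])
Closest point on segment: (10.1226, -0.4599)
Distance: 24.7083

24.7083


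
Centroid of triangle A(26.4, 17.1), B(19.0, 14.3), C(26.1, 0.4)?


Centroid = ((x_A+x_B+x_C)/3, (y_A+y_B+y_C)/3)
= ((26.4+19+26.1)/3, (17.1+14.3+0.4)/3)
= (23.8333, 10.6)

(23.8333, 10.6)


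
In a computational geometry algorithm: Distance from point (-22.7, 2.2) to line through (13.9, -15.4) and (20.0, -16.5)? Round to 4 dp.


|cross product| = 67.1
|line direction| = sqrt(38.42) = 6.1984
Distance = 67.1/sqrt(38.42) = 10.8254

10.8254


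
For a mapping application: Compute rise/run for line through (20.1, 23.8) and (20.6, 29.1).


slope = (y2-y1)/(x2-x1) = (29.1-23.8)/(20.6-20.1) = 5.3/0.5 = 10.6

10.6


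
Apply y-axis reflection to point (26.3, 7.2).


Reflection over y-axis: (x,y) -> (-x,y)
(26.3, 7.2) -> (-26.3, 7.2)

(-26.3, 7.2)


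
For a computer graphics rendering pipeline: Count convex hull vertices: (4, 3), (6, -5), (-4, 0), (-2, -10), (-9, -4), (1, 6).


Convex hull vertices (CCW): (-9, -4), (-2, -10), (6, -5), (4, 3), (1, 6)
Count = 5

5


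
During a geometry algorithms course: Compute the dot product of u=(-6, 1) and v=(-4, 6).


u . v = u_x*v_x + u_y*v_y = (-6)*(-4) + 1*6
= 24 + 6 = 30

30


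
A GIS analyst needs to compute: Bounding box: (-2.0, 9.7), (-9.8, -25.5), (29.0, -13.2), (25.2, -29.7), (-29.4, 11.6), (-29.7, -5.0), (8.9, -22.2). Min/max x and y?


x range: [-29.7, 29]
y range: [-29.7, 11.6]
Bounding box: (-29.7,-29.7) to (29,11.6)

(-29.7,-29.7) to (29,11.6)


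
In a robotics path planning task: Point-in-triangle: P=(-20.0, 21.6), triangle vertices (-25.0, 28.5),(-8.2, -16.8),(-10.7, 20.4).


Cross products: AB x AP = 110.58, BC x BP = 342.96, CA x CP = 58.17
All same sign? yes

Yes, inside


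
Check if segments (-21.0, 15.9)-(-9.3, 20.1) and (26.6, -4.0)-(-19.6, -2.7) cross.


Cross products: d1=-857.5, d2=-1066.75, d3=-432.75, d4=-223.5
d1*d2 < 0 and d3*d4 < 0? no

No, they don't intersect


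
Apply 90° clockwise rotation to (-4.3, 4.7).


90° CW: (x,y) -> (y, -x)
(-4.3,4.7) -> (4.7, 4.3)

(4.7, 4.3)


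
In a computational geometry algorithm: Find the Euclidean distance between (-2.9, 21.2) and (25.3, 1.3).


dx=28.2, dy=-19.9
d^2 = 28.2^2 + (-19.9)^2 = 1191.25
d = sqrt(1191.25) = 34.5145

34.5145


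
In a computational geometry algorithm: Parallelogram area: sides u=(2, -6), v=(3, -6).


|u x v| = |2*(-6) - (-6)*3|
= |(-12) - (-18)| = 6

6


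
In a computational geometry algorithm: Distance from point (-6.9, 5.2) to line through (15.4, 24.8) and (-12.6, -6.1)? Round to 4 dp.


|cross product| = 140.27
|line direction| = sqrt(1738.81) = 41.699
Distance = 140.27/sqrt(1738.81) = 3.3639

3.3639


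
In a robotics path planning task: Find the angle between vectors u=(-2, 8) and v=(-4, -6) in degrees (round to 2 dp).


u.v = -40, |u| = sqrt(68) = 8.2462, |v| = sqrt(52) = 7.2111
cos(theta) = u.v/(|u||v|) = -40/sqrt(3536) = -0.672673
theta = acos(-0.672673) = 132.27 degrees

132.27 degrees


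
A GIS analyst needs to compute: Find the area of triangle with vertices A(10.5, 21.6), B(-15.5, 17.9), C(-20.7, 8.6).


Area = |x_A(y_B-y_C) + x_B(y_C-y_A) + x_C(y_A-y_B)|/2
= |97.65 + 201.5 + (-76.59)|/2
= 222.56/2 = 111.28

111.28


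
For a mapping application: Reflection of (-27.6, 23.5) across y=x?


Reflection over y=x: (x,y) -> (y,x)
(-27.6, 23.5) -> (23.5, -27.6)

(23.5, -27.6)


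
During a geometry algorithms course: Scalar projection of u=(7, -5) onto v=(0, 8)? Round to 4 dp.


u.v = -40, |v| = sqrt(64) = 8
Scalar projection = u.v / |v| = -40 / sqrt(64) = -5

-5


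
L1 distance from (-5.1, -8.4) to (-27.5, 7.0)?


|(-5.1)-(-27.5)| + |(-8.4)-7| = 22.4 + 15.4 = 37.8

37.8


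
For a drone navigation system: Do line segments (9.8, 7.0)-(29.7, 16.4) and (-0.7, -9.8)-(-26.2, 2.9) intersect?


Cross products: d1=-561.75, d2=-1054.18, d3=-235.62, d4=256.81
d1*d2 < 0 and d3*d4 < 0? no

No, they don't intersect


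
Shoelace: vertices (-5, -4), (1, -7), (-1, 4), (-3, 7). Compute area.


Shoelace sum: ((-5)*(-7) - 1*(-4)) + (1*4 - (-1)*(-7)) + ((-1)*7 - (-3)*4) + ((-3)*(-4) - (-5)*7)
= 88
Area = |88|/2 = 44

44


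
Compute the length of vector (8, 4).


|u| = sqrt(8^2 + 4^2) = sqrt(80) = 8.9443

8.9443


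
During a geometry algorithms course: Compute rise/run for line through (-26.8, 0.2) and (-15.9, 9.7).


slope = (y2-y1)/(x2-x1) = (9.7-0.2)/((-15.9)-(-26.8)) = 9.5/10.9 = 0.8716

0.8716


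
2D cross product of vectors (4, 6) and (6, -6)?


u x v = u_x*v_y - u_y*v_x = 4*(-6) - 6*6
= (-24) - 36 = -60

-60


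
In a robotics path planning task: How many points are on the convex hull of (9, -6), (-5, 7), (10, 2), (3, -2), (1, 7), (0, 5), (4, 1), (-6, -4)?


Convex hull vertices (CCW): (-6, -4), (9, -6), (10, 2), (1, 7), (-5, 7)
Count = 5

5


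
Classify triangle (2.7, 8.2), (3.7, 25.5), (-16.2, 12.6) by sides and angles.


Side lengths squared: AB^2=300.29, BC^2=562.42, CA^2=376.57
Sorted: [300.29, 376.57, 562.42]
By sides: Scalene, By angles: Acute

Scalene, Acute


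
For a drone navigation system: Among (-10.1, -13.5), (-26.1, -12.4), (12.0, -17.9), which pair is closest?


d(P0,P1) = 16.0378, d(P0,P2) = 22.5338, d(P1,P2) = 38.4949
Closest: P0 and P1

Closest pair: (-10.1, -13.5) and (-26.1, -12.4), distance = 16.0378


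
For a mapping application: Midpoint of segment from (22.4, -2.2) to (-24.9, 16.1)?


M = ((22.4+(-24.9))/2, ((-2.2)+16.1)/2)
= (-1.25, 6.95)

(-1.25, 6.95)


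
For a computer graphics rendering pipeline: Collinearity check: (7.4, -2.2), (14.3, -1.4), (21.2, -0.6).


Cross product: (14.3-7.4)*((-0.6)-(-2.2)) - ((-1.4)-(-2.2))*(21.2-7.4)
= 0

Yes, collinear


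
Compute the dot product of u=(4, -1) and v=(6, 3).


u . v = u_x*v_x + u_y*v_y = 4*6 + (-1)*3
= 24 + (-3) = 21

21


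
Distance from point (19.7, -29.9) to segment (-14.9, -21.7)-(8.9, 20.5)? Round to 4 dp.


Project P onto AB: t = 0.2034 (clamped to [0,1])
Closest point on segment: (-10.059, -13.1165)
Distance: 34.1656

34.1656


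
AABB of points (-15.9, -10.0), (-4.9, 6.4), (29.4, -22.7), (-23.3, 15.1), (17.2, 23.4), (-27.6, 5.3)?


x range: [-27.6, 29.4]
y range: [-22.7, 23.4]
Bounding box: (-27.6,-22.7) to (29.4,23.4)

(-27.6,-22.7) to (29.4,23.4)


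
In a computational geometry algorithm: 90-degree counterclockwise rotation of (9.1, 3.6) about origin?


90° CCW: (x,y) -> (-y, x)
(9.1,3.6) -> (-3.6, 9.1)

(-3.6, 9.1)


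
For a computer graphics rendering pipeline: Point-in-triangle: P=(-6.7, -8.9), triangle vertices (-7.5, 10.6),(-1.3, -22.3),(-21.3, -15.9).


Cross products: AB x AP = -94.58, BC x BP = -233.44, CA x CP = -290.3
All same sign? yes

Yes, inside


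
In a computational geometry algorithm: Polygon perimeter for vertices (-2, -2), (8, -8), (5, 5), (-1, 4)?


Sides: (-2, -2)->(8, -8): sqrt(136) = 11.661904, (8, -8)->(5, 5): sqrt(178) = 13.341664, (5, 5)->(-1, 4): sqrt(37) = 6.082763, (-1, 4)->(-2, -2): sqrt(37) = 6.082763
Sum = 37.169094
Perimeter = 37.1691

37.1691


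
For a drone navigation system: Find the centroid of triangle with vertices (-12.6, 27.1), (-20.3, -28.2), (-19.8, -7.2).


Centroid = ((x_A+x_B+x_C)/3, (y_A+y_B+y_C)/3)
= (((-12.6)+(-20.3)+(-19.8))/3, (27.1+(-28.2)+(-7.2))/3)
= (-17.5667, -2.7667)

(-17.5667, -2.7667)


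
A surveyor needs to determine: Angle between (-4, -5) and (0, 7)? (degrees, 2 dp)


u.v = -35, |u| = sqrt(41) = 6.4031, |v| = sqrt(49) = 7
cos(theta) = u.v/(|u||v|) = -35/sqrt(2009) = -0.780869
theta = acos(-0.780869) = 141.34 degrees

141.34 degrees


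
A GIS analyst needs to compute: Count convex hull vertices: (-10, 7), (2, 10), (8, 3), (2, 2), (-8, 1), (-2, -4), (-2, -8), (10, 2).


Convex hull vertices (CCW): (-10, 7), (-8, 1), (-2, -8), (10, 2), (2, 10)
Count = 5

5


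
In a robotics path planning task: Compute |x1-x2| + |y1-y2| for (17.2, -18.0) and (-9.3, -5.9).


|17.2-(-9.3)| + |(-18)-(-5.9)| = 26.5 + 12.1 = 38.6

38.6


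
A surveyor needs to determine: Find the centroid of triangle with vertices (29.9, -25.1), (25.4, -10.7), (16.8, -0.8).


Centroid = ((x_A+x_B+x_C)/3, (y_A+y_B+y_C)/3)
= ((29.9+25.4+16.8)/3, ((-25.1)+(-10.7)+(-0.8))/3)
= (24.0333, -12.2)

(24.0333, -12.2)


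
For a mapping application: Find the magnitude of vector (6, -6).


|u| = sqrt(6^2 + (-6)^2) = sqrt(72) = 8.4853

8.4853


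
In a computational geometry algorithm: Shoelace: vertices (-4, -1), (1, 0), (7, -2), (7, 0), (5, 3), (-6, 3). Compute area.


Shoelace sum: ((-4)*0 - 1*(-1)) + (1*(-2) - 7*0) + (7*0 - 7*(-2)) + (7*3 - 5*0) + (5*3 - (-6)*3) + ((-6)*(-1) - (-4)*3)
= 85
Area = |85|/2 = 42.5

42.5


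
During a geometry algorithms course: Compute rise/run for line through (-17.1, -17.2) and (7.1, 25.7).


slope = (y2-y1)/(x2-x1) = (25.7-(-17.2))/(7.1-(-17.1)) = 42.9/24.2 = 1.7727

1.7727


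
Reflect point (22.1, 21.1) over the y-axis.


Reflection over y-axis: (x,y) -> (-x,y)
(22.1, 21.1) -> (-22.1, 21.1)

(-22.1, 21.1)


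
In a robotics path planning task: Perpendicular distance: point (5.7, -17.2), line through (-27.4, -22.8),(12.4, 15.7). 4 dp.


|cross product| = 1051.47
|line direction| = sqrt(3066.29) = 55.3741
Distance = 1051.47/sqrt(3066.29) = 18.9885

18.9885


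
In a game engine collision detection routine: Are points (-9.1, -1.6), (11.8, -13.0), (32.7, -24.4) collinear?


Cross product: (11.8-(-9.1))*((-24.4)-(-1.6)) - ((-13)-(-1.6))*(32.7-(-9.1))
= 0

Yes, collinear


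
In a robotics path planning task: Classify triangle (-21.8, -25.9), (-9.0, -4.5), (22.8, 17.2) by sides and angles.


Side lengths squared: AB^2=621.8, BC^2=1482.13, CA^2=3846.77
Sorted: [621.8, 1482.13, 3846.77]
By sides: Scalene, By angles: Obtuse

Scalene, Obtuse


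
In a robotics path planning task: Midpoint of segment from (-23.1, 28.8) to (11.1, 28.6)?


M = (((-23.1)+11.1)/2, (28.8+28.6)/2)
= (-6, 28.7)

(-6, 28.7)


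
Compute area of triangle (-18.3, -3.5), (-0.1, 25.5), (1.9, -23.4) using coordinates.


Area = |x_A(y_B-y_C) + x_B(y_C-y_A) + x_C(y_A-y_B)|/2
= |(-894.87) + 1.99 + (-55.1)|/2
= 947.98/2 = 473.99

473.99


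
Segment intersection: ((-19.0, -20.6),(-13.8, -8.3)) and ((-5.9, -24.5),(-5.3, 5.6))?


Cross products: d1=396.65, d2=247.51, d3=-181.41, d4=-32.27
d1*d2 < 0 and d3*d4 < 0? no

No, they don't intersect


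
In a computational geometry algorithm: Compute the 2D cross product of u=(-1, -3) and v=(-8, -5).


u x v = u_x*v_y - u_y*v_x = (-1)*(-5) - (-3)*(-8)
= 5 - 24 = -19

-19


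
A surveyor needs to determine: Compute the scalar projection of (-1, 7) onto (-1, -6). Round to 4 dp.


u.v = -41, |v| = sqrt(37) = 6.0828
Scalar projection = u.v / |v| = -41 / sqrt(37) = -6.7404

-6.7404


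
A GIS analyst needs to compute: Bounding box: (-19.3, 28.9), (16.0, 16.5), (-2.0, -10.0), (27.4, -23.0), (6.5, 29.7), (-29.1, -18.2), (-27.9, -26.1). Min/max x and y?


x range: [-29.1, 27.4]
y range: [-26.1, 29.7]
Bounding box: (-29.1,-26.1) to (27.4,29.7)

(-29.1,-26.1) to (27.4,29.7)


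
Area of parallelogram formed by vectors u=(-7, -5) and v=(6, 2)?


|u x v| = |(-7)*2 - (-5)*6|
= |(-14) - (-30)| = 16

16


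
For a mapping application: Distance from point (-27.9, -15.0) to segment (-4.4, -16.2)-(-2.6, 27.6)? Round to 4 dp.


Project P onto AB: t = 0.0053 (clamped to [0,1])
Closest point on segment: (-4.3904, -15.9661)
Distance: 23.5295

23.5295


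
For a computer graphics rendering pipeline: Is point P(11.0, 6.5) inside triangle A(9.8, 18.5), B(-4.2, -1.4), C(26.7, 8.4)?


Cross products: AB x AP = 191.88, BC x BP = 95.15, CA x CP = 190.68
All same sign? yes

Yes, inside


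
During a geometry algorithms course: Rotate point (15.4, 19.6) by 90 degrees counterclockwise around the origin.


90° CCW: (x,y) -> (-y, x)
(15.4,19.6) -> (-19.6, 15.4)

(-19.6, 15.4)


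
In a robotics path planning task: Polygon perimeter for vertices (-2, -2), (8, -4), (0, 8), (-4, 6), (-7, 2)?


Sides: (-2, -2)->(8, -4): sqrt(104) = 10.198039, (8, -4)->(0, 8): sqrt(208) = 14.422205, (0, 8)->(-4, 6): sqrt(20) = 4.472136, (-4, 6)->(-7, 2): sqrt(25) = 5, (-7, 2)->(-2, -2): sqrt(41) = 6.403124
Sum = 40.495504
Perimeter = 40.4955

40.4955


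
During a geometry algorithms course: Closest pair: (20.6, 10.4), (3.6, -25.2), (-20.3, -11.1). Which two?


d(P0,P1) = 39.4507, d(P0,P2) = 46.2067, d(P1,P2) = 27.7492
Closest: P1 and P2

Closest pair: (3.6, -25.2) and (-20.3, -11.1), distance = 27.7492


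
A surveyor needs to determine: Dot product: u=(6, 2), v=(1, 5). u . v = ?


u . v = u_x*v_x + u_y*v_y = 6*1 + 2*5
= 6 + 10 = 16

16


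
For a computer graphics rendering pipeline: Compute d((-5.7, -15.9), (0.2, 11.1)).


dx=5.9, dy=27
d^2 = 5.9^2 + 27^2 = 763.81
d = sqrt(763.81) = 27.6371

27.6371


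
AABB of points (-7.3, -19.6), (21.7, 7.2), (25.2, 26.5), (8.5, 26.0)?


x range: [-7.3, 25.2]
y range: [-19.6, 26.5]
Bounding box: (-7.3,-19.6) to (25.2,26.5)

(-7.3,-19.6) to (25.2,26.5)


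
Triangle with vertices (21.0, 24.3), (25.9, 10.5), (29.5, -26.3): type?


Side lengths squared: AB^2=214.45, BC^2=1367.2, CA^2=2632.61
Sorted: [214.45, 1367.2, 2632.61]
By sides: Scalene, By angles: Obtuse

Scalene, Obtuse


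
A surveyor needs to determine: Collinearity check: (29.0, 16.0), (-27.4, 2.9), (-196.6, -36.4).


Cross product: ((-27.4)-29)*((-36.4)-16) - (2.9-16)*((-196.6)-29)
= 0

Yes, collinear


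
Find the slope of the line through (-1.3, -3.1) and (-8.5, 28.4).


slope = (y2-y1)/(x2-x1) = (28.4-(-3.1))/((-8.5)-(-1.3)) = 31.5/(-7.2) = -4.375

-4.375


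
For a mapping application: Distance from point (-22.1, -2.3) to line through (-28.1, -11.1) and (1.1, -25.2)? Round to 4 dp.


|cross product| = 341.56
|line direction| = sqrt(1051.45) = 32.4261
Distance = 341.56/sqrt(1051.45) = 10.5335

10.5335


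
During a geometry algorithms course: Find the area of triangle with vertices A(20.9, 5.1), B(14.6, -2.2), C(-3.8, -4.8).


Area = |x_A(y_B-y_C) + x_B(y_C-y_A) + x_C(y_A-y_B)|/2
= |54.34 + (-144.54) + (-27.74)|/2
= 117.94/2 = 58.97

58.97


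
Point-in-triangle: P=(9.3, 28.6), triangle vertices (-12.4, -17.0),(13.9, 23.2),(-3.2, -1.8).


Cross products: AB x AP = 326.94, BC x BP = -207.34, CA x CP = -89.68
All same sign? no

No, outside


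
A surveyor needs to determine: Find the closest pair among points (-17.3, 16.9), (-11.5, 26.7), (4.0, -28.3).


d(P0,P1) = 11.3877, d(P0,P2) = 49.9673, d(P1,P2) = 57.1424
Closest: P0 and P1

Closest pair: (-17.3, 16.9) and (-11.5, 26.7), distance = 11.3877


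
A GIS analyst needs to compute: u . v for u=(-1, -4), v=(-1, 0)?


u . v = u_x*v_x + u_y*v_y = (-1)*(-1) + (-4)*0
= 1 + 0 = 1

1


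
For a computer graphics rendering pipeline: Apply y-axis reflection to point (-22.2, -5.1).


Reflection over y-axis: (x,y) -> (-x,y)
(-22.2, -5.1) -> (22.2, -5.1)

(22.2, -5.1)


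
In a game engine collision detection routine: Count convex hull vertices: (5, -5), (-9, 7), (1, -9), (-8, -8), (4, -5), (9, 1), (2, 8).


Convex hull vertices (CCW): (-9, 7), (-8, -8), (1, -9), (5, -5), (9, 1), (2, 8)
Count = 6

6


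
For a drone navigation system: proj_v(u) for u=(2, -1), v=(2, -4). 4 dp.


u.v = 8, |v| = sqrt(20) = 4.4721
Scalar projection = u.v / |v| = 8 / sqrt(20) = 1.7889

1.7889


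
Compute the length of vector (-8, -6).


|u| = sqrt((-8)^2 + (-6)^2) = sqrt(100) = 10

10


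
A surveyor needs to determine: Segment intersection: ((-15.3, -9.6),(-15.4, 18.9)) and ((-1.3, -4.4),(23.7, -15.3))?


Cross products: d1=-282.6, d2=428.81, d3=-399.52, d4=-1110.93
d1*d2 < 0 and d3*d4 < 0? no

No, they don't intersect


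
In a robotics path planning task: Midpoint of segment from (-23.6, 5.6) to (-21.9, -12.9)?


M = (((-23.6)+(-21.9))/2, (5.6+(-12.9))/2)
= (-22.75, -3.65)

(-22.75, -3.65)


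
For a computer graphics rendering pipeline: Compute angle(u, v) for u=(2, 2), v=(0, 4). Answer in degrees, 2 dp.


u.v = 8, |u| = sqrt(8) = 2.8284, |v| = sqrt(16) = 4
cos(theta) = u.v/(|u||v|) = 8/sqrt(128) = 0.707107
theta = acos(0.707107) = 45 degrees

45 degrees


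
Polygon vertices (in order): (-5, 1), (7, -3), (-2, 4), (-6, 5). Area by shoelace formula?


Shoelace sum: ((-5)*(-3) - 7*1) + (7*4 - (-2)*(-3)) + ((-2)*5 - (-6)*4) + ((-6)*1 - (-5)*5)
= 63
Area = |63|/2 = 31.5

31.5


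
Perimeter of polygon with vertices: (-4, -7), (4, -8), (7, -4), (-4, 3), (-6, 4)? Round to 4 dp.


Sides: (-4, -7)->(4, -8): sqrt(65) = 8.062258, (4, -8)->(7, -4): sqrt(25) = 5, (7, -4)->(-4, 3): sqrt(170) = 13.038405, (-4, 3)->(-6, 4): sqrt(5) = 2.236068, (-6, 4)->(-4, -7): sqrt(125) = 11.18034
Sum = 39.517071
Perimeter = 39.5171

39.5171


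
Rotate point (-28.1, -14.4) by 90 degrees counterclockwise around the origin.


90° CCW: (x,y) -> (-y, x)
(-28.1,-14.4) -> (14.4, -28.1)

(14.4, -28.1)


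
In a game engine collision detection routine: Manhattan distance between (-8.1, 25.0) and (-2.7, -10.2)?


|(-8.1)-(-2.7)| + |25-(-10.2)| = 5.4 + 35.2 = 40.6

40.6


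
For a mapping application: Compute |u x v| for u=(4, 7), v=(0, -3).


|u x v| = |4*(-3) - 7*0|
= |(-12) - 0| = 12

12


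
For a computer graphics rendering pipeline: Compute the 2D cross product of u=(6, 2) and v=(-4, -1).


u x v = u_x*v_y - u_y*v_x = 6*(-1) - 2*(-4)
= (-6) - (-8) = 2

2


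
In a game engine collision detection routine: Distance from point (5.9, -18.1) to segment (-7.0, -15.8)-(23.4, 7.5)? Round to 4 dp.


Project P onto AB: t = 0.2308 (clamped to [0,1])
Closest point on segment: (0.0158, -10.4228)
Distance: 9.6728

9.6728


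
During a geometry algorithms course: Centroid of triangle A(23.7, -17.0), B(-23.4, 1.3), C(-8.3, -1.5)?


Centroid = ((x_A+x_B+x_C)/3, (y_A+y_B+y_C)/3)
= ((23.7+(-23.4)+(-8.3))/3, ((-17)+1.3+(-1.5))/3)
= (-2.6667, -5.7333)

(-2.6667, -5.7333)


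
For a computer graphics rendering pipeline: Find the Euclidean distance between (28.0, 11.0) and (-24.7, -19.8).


dx=-52.7, dy=-30.8
d^2 = (-52.7)^2 + (-30.8)^2 = 3725.93
d = sqrt(3725.93) = 61.0404

61.0404


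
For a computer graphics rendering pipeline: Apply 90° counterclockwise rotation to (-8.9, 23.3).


90° CCW: (x,y) -> (-y, x)
(-8.9,23.3) -> (-23.3, -8.9)

(-23.3, -8.9)


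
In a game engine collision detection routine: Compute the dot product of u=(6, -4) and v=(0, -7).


u . v = u_x*v_x + u_y*v_y = 6*0 + (-4)*(-7)
= 0 + 28 = 28

28


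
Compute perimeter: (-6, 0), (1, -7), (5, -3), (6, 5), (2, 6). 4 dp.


Sides: (-6, 0)->(1, -7): sqrt(98) = 9.899495, (1, -7)->(5, -3): sqrt(32) = 5.656854, (5, -3)->(6, 5): sqrt(65) = 8.062258, (6, 5)->(2, 6): sqrt(17) = 4.123106, (2, 6)->(-6, 0): sqrt(100) = 10
Sum = 37.741713
Perimeter = 37.7417

37.7417


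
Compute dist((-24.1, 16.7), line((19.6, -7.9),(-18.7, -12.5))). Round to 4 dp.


|cross product| = 1143.2
|line direction| = sqrt(1488.05) = 38.5753
Distance = 1143.2/sqrt(1488.05) = 29.6356

29.6356


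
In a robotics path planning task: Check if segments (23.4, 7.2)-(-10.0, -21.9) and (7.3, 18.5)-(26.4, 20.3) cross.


Cross products: d1=-244.81, d2=-740.5, d3=-845.93, d4=-350.24
d1*d2 < 0 and d3*d4 < 0? no

No, they don't intersect


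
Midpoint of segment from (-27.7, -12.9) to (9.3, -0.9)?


M = (((-27.7)+9.3)/2, ((-12.9)+(-0.9))/2)
= (-9.2, -6.9)

(-9.2, -6.9)


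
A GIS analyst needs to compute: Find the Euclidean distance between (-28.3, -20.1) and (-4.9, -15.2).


dx=23.4, dy=4.9
d^2 = 23.4^2 + 4.9^2 = 571.57
d = sqrt(571.57) = 23.9075

23.9075


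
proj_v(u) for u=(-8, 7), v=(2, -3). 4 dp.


u.v = -37, |v| = sqrt(13) = 3.6056
Scalar projection = u.v / |v| = -37 / sqrt(13) = -10.262

-10.262


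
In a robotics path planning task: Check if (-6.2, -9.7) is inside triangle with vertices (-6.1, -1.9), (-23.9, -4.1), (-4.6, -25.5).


Cross products: AB x AP = 138.62, BC x BP = 270.7, CA x CP = 14.06
All same sign? yes

Yes, inside


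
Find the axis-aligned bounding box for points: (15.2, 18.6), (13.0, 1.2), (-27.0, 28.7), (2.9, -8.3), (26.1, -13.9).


x range: [-27, 26.1]
y range: [-13.9, 28.7]
Bounding box: (-27,-13.9) to (26.1,28.7)

(-27,-13.9) to (26.1,28.7)


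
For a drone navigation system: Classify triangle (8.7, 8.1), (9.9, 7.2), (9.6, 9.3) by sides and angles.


Side lengths squared: AB^2=2.25, BC^2=4.5, CA^2=2.25
Sorted: [2.25, 2.25, 4.5]
By sides: Isosceles, By angles: Right

Isosceles, Right


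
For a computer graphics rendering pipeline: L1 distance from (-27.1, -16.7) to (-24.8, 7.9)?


|(-27.1)-(-24.8)| + |(-16.7)-7.9| = 2.3 + 24.6 = 26.9

26.9


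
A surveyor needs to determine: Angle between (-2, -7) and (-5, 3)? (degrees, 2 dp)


u.v = -11, |u| = sqrt(53) = 7.2801, |v| = sqrt(34) = 5.831
cos(theta) = u.v/(|u||v|) = -11/sqrt(1802) = -0.259129
theta = acos(-0.259129) = 105.02 degrees

105.02 degrees


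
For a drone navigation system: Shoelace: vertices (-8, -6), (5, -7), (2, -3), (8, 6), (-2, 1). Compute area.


Shoelace sum: ((-8)*(-7) - 5*(-6)) + (5*(-3) - 2*(-7)) + (2*6 - 8*(-3)) + (8*1 - (-2)*6) + ((-2)*(-6) - (-8)*1)
= 161
Area = |161|/2 = 80.5

80.5


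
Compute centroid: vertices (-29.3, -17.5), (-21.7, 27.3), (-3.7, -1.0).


Centroid = ((x_A+x_B+x_C)/3, (y_A+y_B+y_C)/3)
= (((-29.3)+(-21.7)+(-3.7))/3, ((-17.5)+27.3+(-1))/3)
= (-18.2333, 2.9333)

(-18.2333, 2.9333)


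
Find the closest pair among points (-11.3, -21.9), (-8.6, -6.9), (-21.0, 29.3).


d(P0,P1) = 15.2411, d(P0,P2) = 52.1107, d(P1,P2) = 38.2649
Closest: P0 and P1

Closest pair: (-11.3, -21.9) and (-8.6, -6.9), distance = 15.2411


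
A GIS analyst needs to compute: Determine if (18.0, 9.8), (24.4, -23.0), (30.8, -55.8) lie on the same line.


Cross product: (24.4-18)*((-55.8)-9.8) - ((-23)-9.8)*(30.8-18)
= 0

Yes, collinear


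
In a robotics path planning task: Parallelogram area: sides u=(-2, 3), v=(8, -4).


|u x v| = |(-2)*(-4) - 3*8|
= |8 - 24| = 16

16


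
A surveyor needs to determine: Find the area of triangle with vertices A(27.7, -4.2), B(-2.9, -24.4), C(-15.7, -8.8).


Area = |x_A(y_B-y_C) + x_B(y_C-y_A) + x_C(y_A-y_B)|/2
= |(-432.12) + 13.34 + (-317.14)|/2
= 735.92/2 = 367.96

367.96


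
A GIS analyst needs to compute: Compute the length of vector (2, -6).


|u| = sqrt(2^2 + (-6)^2) = sqrt(40) = 6.3246

6.3246


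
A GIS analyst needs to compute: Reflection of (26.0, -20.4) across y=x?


Reflection over y=x: (x,y) -> (y,x)
(26, -20.4) -> (-20.4, 26)

(-20.4, 26)


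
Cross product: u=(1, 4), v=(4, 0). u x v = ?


u x v = u_x*v_y - u_y*v_x = 1*0 - 4*4
= 0 - 16 = -16

-16


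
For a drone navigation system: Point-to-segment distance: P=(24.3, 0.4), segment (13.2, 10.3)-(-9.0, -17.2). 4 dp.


Project P onto AB: t = 0.0207 (clamped to [0,1])
Closest point on segment: (12.7409, 9.7313)
Distance: 14.8555

14.8555


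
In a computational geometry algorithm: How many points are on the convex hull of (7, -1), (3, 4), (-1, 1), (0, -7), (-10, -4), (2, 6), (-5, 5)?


Convex hull vertices (CCW): (-10, -4), (0, -7), (7, -1), (2, 6), (-5, 5)
Count = 5

5


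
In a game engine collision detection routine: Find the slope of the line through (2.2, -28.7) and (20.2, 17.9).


slope = (y2-y1)/(x2-x1) = (17.9-(-28.7))/(20.2-2.2) = 46.6/18 = 2.5889

2.5889


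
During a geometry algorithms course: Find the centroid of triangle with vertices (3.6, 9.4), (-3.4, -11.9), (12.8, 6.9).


Centroid = ((x_A+x_B+x_C)/3, (y_A+y_B+y_C)/3)
= ((3.6+(-3.4)+12.8)/3, (9.4+(-11.9)+6.9)/3)
= (4.3333, 1.4667)

(4.3333, 1.4667)


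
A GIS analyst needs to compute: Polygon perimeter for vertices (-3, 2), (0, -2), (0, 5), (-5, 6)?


Sides: (-3, 2)->(0, -2): sqrt(25) = 5, (0, -2)->(0, 5): sqrt(49) = 7, (0, 5)->(-5, 6): sqrt(26) = 5.09902, (-5, 6)->(-3, 2): sqrt(20) = 4.472136
Sum = 21.571156
Perimeter = 21.5712

21.5712


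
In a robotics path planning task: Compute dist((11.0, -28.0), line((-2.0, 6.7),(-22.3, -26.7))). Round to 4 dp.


|cross product| = 1138.61
|line direction| = sqrt(1527.65) = 39.0852
Distance = 1138.61/sqrt(1527.65) = 29.1315

29.1315


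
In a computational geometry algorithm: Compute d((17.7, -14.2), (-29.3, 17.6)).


dx=-47, dy=31.8
d^2 = (-47)^2 + 31.8^2 = 3220.24
d = sqrt(3220.24) = 56.7472

56.7472


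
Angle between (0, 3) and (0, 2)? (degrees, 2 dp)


u.v = 6, |u| = sqrt(9) = 3, |v| = sqrt(4) = 2
cos(theta) = u.v/(|u||v|) = 6/sqrt(36) = 1
theta = acos(1) = 0 degrees

0 degrees


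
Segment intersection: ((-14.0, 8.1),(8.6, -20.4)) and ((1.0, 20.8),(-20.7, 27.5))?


Cross products: d1=376.09, d2=843.12, d3=714.52, d4=247.49
d1*d2 < 0 and d3*d4 < 0? no

No, they don't intersect


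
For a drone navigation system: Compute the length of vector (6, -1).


|u| = sqrt(6^2 + (-1)^2) = sqrt(37) = 6.0828

6.0828


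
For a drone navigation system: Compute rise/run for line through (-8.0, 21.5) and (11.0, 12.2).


slope = (y2-y1)/(x2-x1) = (12.2-21.5)/(11-(-8)) = (-9.3)/19 = -0.4895

-0.4895


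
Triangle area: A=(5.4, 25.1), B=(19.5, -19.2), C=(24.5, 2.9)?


Area = |x_A(y_B-y_C) + x_B(y_C-y_A) + x_C(y_A-y_B)|/2
= |(-119.34) + (-432.9) + 1085.35|/2
= 533.11/2 = 266.555

266.555
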